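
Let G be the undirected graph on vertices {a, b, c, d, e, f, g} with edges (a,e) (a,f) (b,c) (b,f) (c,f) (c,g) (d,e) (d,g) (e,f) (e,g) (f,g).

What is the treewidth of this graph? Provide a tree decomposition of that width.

Every bag has size at most 3, so the width is 3 − 1 = 2 and tw(G) ≤ 2. Conversely, {d, e, g} is a clique of size 3, and the vertices of any clique must share a bag in every tree decomposition; so some bag has ≥ 3 vertices and tw(G) ≥ 2. Combining the bounds, tw(G) = 2.

Treewidth 2.
Bags: B1 = {e, f, g}  B2 = {c, f, g}  B3 = {a, e, f}  B4 = {d, e, g}  B5 = {b, c, f}
Tree: B1–B2, B1–B3, B1–B4, B2–B5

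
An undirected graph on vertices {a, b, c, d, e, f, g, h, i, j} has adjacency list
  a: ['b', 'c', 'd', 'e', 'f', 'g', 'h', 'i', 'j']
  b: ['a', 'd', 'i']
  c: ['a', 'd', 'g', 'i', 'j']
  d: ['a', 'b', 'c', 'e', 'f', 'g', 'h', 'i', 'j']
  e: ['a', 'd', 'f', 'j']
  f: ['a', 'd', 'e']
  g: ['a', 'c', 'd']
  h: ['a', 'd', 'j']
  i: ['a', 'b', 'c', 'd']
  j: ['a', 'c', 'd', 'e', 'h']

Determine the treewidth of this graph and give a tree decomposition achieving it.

The largest bag has 4 vertices, giving width 3; this decomposition certifies tw(G) ≤ 3. On the other hand G contains the 4-clique {a, d, e, f}. A clique must lie in a single bag of any decomposition, so no decomposition can have width below 3. Combining the bounds, tw(G) = 3.

Treewidth 3.
Bags: B1 = {a, c, d, i}  B2 = {a, c, d, j}  B3 = {a, d, e, j}  B4 = {a, d, h, j}  B5 = {a, d, e, f}  B6 = {a, b, d, i}  B7 = {a, c, d, g}
Tree: B1–B2, B2–B3, B2–B4, B3–B5, B1–B6, B1–B7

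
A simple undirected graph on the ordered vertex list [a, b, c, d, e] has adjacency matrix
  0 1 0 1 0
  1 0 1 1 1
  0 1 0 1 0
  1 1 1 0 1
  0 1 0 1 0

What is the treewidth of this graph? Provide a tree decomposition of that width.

Every bag has size at most 3, so the width is 3 − 1 = 2 and tw(G) ≤ 2. Conversely, {b, d, e} is a clique of size 3, and the vertices of any clique must share a bag in every tree decomposition; so some bag has ≥ 3 vertices and tw(G) ≥ 2. Combining the bounds, tw(G) = 2.

Treewidth 2.
Bags: B1 = {b, c, d}  B2 = {b, d, e}  B3 = {a, b, d}
Tree: B1–B2, B2–B3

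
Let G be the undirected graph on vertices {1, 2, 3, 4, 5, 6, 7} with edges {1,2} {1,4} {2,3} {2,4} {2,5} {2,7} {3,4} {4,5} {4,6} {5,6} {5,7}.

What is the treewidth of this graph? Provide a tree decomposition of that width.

Treewidth 2.
Bags: B1 = {2, 4, 5}  B2 = {1, 2, 4}  B3 = {4, 5, 6}  B4 = {2, 5, 7}  B5 = {2, 3, 4}
Tree: B1–B2, B1–B3, B1–B4, B2–B5

Each bag holds 3 vertices, so the decomposition has width 2, which upper-bounds the treewidth. Conversely, {1, 2, 4} is a clique of size 3, and the vertices of any clique must share a bag in every tree decomposition; so some bag has ≥ 3 vertices and tw(G) ≥ 2. The upper and lower bounds meet at 2, so that is the treewidth.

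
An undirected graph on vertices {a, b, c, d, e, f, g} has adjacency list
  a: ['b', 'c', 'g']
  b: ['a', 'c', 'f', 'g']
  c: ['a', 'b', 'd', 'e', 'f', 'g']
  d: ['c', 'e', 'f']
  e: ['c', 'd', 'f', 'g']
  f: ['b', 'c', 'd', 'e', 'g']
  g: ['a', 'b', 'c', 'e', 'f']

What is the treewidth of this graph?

A width-3 tree decomposition is:
Bags: B1 = {c, d, e, f}  B2 = {c, e, f, g}  B3 = {b, c, f, g}  B4 = {a, b, c, g}
Tree: B1–B2, B2–B3, B3–B4
Each bag holds 4 vertices, so the decomposition has width 3, which upper-bounds the treewidth. Conversely, {a, b, c, g} is a clique of size 4, and the vertices of any clique must share a bag in every tree decomposition; so some bag has ≥ 4 vertices and tw(G) ≥ 3. Hence tw(G) = 3 exactly.

3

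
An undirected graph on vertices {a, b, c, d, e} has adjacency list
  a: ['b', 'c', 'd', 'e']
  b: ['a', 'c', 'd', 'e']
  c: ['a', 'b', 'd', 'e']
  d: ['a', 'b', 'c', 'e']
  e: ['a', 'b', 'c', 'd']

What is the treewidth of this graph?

A width-4 tree decomposition is:
Bags: B1 = {a, b, c, d, e}
Tree: (single bag)
With just one bag of size 5, the width is 5 − 1 = 4, so tw(G) ≤ 4. On the other hand G contains the 5-clique {a, b, c, d, e}. A clique must lie in a single bag of any decomposition, so no decomposition can have width below 4. Hence tw(G) = 4 exactly.

4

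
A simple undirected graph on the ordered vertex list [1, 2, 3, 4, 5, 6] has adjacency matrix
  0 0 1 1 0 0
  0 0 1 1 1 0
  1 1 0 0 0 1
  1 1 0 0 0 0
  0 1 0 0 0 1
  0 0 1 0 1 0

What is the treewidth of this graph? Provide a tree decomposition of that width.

Treewidth 2.
Bags: B1 = {1, 3, 4}  B2 = {2, 3, 4}  B3 = {2, 3, 6}  B4 = {2, 5, 6}
Tree: B1–B2, B2–B3, B3–B4

Each bag holds 3 vertices, so the decomposition has width 2, which upper-bounds the treewidth. Since 1–4–2–3–1 is a cycle in G, G is not acyclic. Forests are exactly the graphs of treewidth ≤ 1, so tw(G) ≥ 2. Hence tw(G) = 2 exactly.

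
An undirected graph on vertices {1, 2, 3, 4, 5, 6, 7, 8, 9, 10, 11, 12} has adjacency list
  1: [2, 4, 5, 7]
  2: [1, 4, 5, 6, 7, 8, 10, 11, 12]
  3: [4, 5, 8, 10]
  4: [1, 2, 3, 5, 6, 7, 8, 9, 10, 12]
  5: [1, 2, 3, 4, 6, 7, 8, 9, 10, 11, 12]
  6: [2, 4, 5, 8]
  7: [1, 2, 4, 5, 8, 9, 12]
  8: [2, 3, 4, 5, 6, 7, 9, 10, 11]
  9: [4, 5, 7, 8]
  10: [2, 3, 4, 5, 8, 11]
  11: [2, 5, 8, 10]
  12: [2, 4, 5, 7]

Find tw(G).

4

A width-4 tree decomposition is:
Bags: B1 = {2, 4, 5, 7, 8}  B2 = {2, 4, 5, 6, 8}  B3 = {2, 4, 5, 7, 12}  B4 = {2, 4, 5, 8, 10}  B5 = {4, 5, 7, 8, 9}  B6 = {1, 2, 4, 5, 7}  B7 = {2, 5, 8, 10, 11}  B8 = {3, 4, 5, 8, 10}
Tree: B1–B2, B1–B3, B2–B4, B1–B5, B3–B6, B4–B7, B4–B8
The largest bag has 5 vertices, giving width 4; this decomposition certifies tw(G) ≤ 4. Conversely, {2, 5, 8, 10, 11} is a clique of size 5, and the vertices of any clique must share a bag in every tree decomposition; so some bag has ≥ 5 vertices and tw(G) ≥ 4. Combining the bounds, tw(G) = 4.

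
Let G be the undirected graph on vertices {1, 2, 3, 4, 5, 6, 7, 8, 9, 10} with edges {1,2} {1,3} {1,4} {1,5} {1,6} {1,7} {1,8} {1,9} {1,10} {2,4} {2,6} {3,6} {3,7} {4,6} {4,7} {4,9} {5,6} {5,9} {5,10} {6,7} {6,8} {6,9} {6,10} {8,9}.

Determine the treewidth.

A width-3 tree decomposition is:
Bags: B1 = {1, 6, 8, 9}  B2 = {1, 5, 6, 9}  B3 = {1, 4, 6, 9}  B4 = {1, 2, 4, 6}  B5 = {1, 4, 6, 7}  B6 = {1, 3, 6, 7}  B7 = {1, 5, 6, 10}
Tree: B1–B2, B1–B3, B3–B4, B3–B5, B5–B6, B2–B7
Each bag holds 4 vertices, so the decomposition has width 3, which upper-bounds the treewidth. Conversely, {1, 3, 6, 7} is a clique of size 4, and the vertices of any clique must share a bag in every tree decomposition; so some bag has ≥ 4 vertices and tw(G) ≥ 3. The upper and lower bounds meet at 3, so that is the treewidth.

3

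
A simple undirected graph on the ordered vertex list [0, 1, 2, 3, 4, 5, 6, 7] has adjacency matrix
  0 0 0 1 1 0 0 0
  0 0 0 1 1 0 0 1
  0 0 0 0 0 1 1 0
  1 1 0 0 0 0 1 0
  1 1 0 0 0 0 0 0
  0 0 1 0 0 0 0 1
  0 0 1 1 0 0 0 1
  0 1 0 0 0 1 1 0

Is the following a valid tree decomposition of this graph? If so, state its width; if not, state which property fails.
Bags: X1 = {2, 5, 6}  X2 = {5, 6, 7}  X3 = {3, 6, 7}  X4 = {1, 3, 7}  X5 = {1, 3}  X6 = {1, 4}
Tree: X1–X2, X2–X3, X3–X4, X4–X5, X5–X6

No — vertex 0 appears in no bag.

A tree decomposition must satisfy three properties: every vertex lies in some bag; for every edge, both endpoints lie together in some bag; and for every vertex, the bags containing it form a connected subtree. Here vertex 0 appears in no bag, so the decomposition is invalid.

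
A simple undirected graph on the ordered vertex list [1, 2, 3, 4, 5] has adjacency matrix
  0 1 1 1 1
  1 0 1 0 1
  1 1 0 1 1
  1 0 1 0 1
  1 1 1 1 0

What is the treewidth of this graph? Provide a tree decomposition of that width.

Treewidth 3.
One optimal decomposition is:
Bags: B1 = {1, 3, 4, 5}  B2 = {1, 2, 3, 5}
Tree: B1–B2

Each bag holds 4 vertices, so the decomposition has width 3, which upper-bounds the treewidth. Conversely, {1, 2, 3, 5} is a clique of size 4, and the vertices of any clique must share a bag in every tree decomposition; so some bag has ≥ 4 vertices and tw(G) ≥ 3. Hence tw(G) = 3 exactly.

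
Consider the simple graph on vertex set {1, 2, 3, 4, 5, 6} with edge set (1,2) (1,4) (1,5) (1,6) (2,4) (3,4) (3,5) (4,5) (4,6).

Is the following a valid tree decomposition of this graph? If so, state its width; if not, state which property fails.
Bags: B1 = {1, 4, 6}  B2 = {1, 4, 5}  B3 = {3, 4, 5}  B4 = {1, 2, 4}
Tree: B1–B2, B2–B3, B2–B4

Yes; width 2.

Vertex coverage: the bags together contain {1, 2, 3, 4, 5, 6}, the full vertex set. Edge coverage: each edge of G has both endpoints in at least one bag. Running intersection: for every vertex, the bags containing it form a connected subtree. All three properties hold, so this is a valid tree decomposition of width max|bag| − 1 = 2, and hence tw(G) ≤ 2.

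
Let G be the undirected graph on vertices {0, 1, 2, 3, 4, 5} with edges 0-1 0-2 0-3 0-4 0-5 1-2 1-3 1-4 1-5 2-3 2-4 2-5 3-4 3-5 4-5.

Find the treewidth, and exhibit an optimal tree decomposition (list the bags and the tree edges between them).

With just one bag of size 6, the width is 6 − 1 = 5, so tw(G) ≤ 5. On the other hand G contains the 6-clique {0, 1, 2, 3, 4, 5}. A clique must lie in a single bag of any decomposition, so no decomposition can have width below 5. Therefore the treewidth is 5.

Treewidth 5.
Bags: B1 = {0, 1, 2, 3, 4, 5}
Tree: (single bag)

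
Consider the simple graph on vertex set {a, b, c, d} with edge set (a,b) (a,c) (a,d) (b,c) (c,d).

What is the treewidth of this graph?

A width-2 tree decomposition is:
Bags: B1 = {a, b, c}  B2 = {a, c, d}
Tree: B1–B2
Every bag has size at most 3, so the width is 3 − 1 = 2 and tw(G) ≤ 2. For the lower bound, the 3 vertices {a, c, d} are pairwise adjacent, and any tree decomposition puts a clique entirely inside one bag — forcing width ≥ 2. Combining the bounds, tw(G) = 2.

2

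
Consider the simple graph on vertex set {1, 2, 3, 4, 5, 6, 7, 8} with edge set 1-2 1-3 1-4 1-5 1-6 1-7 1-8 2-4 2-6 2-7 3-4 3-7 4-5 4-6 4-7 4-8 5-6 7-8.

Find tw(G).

3

A width-3 tree decomposition is:
Bags: B1 = {1, 3, 4, 7}  B2 = {1, 2, 4, 7}  B3 = {1, 4, 7, 8}  B4 = {1, 2, 4, 6}  B5 = {1, 4, 5, 6}
Tree: B1–B2, B1–B3, B2–B4, B4–B5
The largest bag has 4 vertices, giving width 3; this decomposition certifies tw(G) ≤ 3. On the other hand G contains the 4-clique {1, 4, 5, 6}. A clique must lie in a single bag of any decomposition, so no decomposition can have width below 3. The upper and lower bounds meet at 3, so that is the treewidth.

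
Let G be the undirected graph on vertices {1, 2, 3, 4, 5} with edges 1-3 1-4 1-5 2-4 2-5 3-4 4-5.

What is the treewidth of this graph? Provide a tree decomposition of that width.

The largest bag has 3 vertices, giving width 2; this decomposition certifies tw(G) ≤ 2. Conversely, {1, 3, 4} is a clique of size 3, and the vertices of any clique must share a bag in every tree decomposition; so some bag has ≥ 3 vertices and tw(G) ≥ 2. Therefore the treewidth is 2.

Treewidth 2.
Bags: B1 = {1, 3, 4}  B2 = {1, 4, 5}  B3 = {2, 4, 5}
Tree: B1–B2, B2–B3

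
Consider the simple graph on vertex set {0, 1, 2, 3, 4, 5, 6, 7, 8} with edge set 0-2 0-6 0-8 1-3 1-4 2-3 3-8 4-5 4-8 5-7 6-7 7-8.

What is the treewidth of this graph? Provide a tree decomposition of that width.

Each bag holds 4 vertices, so the decomposition has width 3, which upper-bounds the treewidth. For the lower bound: the 4 vertex sets {1,2,3}, {0}, {8}, {4,5,6,7} are disjoint, each induces a connected subgraph, and every pair is joined by at least one edge of G. Contracting each set to a single vertex therefore yields K_{4} as a minor, and since treewidth is minor-monotone, tw(G) ≥ tw(K_{4}) = 3. The upper and lower bounds meet at 3, so that is the treewidth.

Treewidth 3.
One such decomposition:
Bags: B1 = {0, 1, 2, 3}  B2 = {0, 1, 3, 8}  B3 = {0, 1, 4, 8}  B4 = {0, 4, 6, 8}  B5 = {4, 6, 7, 8}  B6 = {4, 5, 6, 7}
Tree: B1–B2, B2–B3, B3–B4, B4–B5, B5–B6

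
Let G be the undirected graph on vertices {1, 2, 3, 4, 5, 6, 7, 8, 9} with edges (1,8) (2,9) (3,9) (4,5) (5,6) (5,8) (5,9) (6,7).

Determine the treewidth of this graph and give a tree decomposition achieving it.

Treewidth 1.
One such decomposition:
Bags: B1 = {5, 6}  B2 = {5, 9}  B3 = {5, 8}  B4 = {1, 8}  B5 = {4, 5}  B6 = {3, 9}  B7 = {2, 9}  B8 = {6, 7}
Tree: B1–B2, B2–B3, B3–B4, B2–B5, B2–B6, B2–B7, B1–B8

Each bag holds 2 vertices, so the decomposition has width 1, which upper-bounds the treewidth. G has an edge, so its treewidth is at least 1. Combining the bounds, tw(G) = 1.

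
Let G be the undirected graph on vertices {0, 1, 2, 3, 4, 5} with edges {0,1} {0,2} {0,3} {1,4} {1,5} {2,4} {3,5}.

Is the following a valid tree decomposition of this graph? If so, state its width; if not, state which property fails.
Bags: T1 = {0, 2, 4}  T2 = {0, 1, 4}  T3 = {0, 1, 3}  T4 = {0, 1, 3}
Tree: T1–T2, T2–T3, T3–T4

No — vertex 5 appears in no bag.

A tree decomposition must satisfy three properties: every vertex lies in some bag; for every edge, both endpoints lie together in some bag; and for every vertex, the bags containing it form a connected subtree. Here vertex 5 appears in no bag, so the decomposition is invalid.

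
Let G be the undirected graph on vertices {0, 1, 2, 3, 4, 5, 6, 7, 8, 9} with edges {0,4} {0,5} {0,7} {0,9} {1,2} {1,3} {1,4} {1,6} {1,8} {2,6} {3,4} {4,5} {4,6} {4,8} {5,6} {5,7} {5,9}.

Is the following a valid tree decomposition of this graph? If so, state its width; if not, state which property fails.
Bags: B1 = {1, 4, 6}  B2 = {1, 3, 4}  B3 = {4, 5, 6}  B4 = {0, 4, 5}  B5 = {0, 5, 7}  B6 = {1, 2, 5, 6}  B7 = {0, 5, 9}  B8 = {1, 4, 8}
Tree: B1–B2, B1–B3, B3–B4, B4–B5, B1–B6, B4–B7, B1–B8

A tree decomposition must satisfy three properties: every vertex lies in some bag; for every edge, both endpoints lie together in some bag; and for every vertex, the bags containing it form a connected subtree. Here bags containing vertex 5 are not connected in the tree, so the decomposition is invalid.

No — bags containing vertex 5 are not connected in the tree.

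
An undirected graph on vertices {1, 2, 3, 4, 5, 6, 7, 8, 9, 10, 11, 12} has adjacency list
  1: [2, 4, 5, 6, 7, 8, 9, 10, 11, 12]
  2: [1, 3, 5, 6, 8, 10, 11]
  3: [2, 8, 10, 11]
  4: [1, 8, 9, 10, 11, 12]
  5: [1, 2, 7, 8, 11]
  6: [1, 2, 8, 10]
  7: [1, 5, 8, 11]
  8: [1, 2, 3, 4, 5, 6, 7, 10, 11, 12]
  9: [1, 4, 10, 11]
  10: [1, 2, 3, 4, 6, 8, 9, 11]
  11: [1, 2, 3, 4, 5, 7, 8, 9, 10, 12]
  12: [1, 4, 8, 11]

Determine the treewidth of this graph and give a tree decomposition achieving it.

Treewidth 4.
One optimal decomposition is:
Bags: B1 = {1, 2, 8, 10, 11}  B2 = {1, 2, 5, 8, 11}  B3 = {1, 4, 8, 10, 11}  B4 = {2, 3, 8, 10, 11}  B5 = {1, 2, 6, 8, 10}  B6 = {1, 4, 8, 11, 12}  B7 = {1, 5, 7, 8, 11}  B8 = {1, 4, 9, 10, 11}
Tree: B1–B2, B1–B3, B1–B4, B1–B5, B3–B6, B2–B7, B3–B8

Every bag has size at most 5, so the width is 5 − 1 = 4 and tw(G) ≤ 4. Conversely, {1, 2, 8, 10, 11} is a clique of size 5, and the vertices of any clique must share a bag in every tree decomposition; so some bag has ≥ 5 vertices and tw(G) ≥ 4. Therefore the treewidth is 4.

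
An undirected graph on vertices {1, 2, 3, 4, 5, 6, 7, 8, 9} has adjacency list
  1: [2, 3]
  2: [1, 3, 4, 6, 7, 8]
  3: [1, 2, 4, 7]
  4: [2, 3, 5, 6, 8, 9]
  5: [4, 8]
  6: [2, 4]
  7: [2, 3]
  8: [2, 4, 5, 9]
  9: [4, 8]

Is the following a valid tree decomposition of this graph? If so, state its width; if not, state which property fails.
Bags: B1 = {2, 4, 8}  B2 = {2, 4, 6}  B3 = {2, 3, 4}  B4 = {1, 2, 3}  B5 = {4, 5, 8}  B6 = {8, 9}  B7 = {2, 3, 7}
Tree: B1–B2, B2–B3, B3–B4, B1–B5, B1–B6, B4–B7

No — edge (4,9) lies in no bag.

A tree decomposition must satisfy three properties: every vertex lies in some bag; for every edge, both endpoints lie together in some bag; and for every vertex, the bags containing it form a connected subtree. Here edge (4,9) lies in no bag, so the decomposition is invalid.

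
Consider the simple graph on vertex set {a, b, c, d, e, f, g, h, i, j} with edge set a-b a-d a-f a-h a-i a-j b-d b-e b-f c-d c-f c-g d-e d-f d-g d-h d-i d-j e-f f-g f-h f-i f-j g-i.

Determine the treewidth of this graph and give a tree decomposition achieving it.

Treewidth 3.
One such decomposition:
Bags: B1 = {d, f, g, i}  B2 = {c, d, f, g}  B3 = {a, d, f, i}  B4 = {a, d, f, h}  B5 = {a, b, d, f}  B6 = {b, d, e, f}  B7 = {a, d, f, j}
Tree: B1–B2, B1–B3, B3–B4, B4–B5, B5–B6, B4–B7

Each bag holds 4 vertices, so the decomposition has width 3, which upper-bounds the treewidth. Conversely, {c, d, f, g} is a clique of size 4, and the vertices of any clique must share a bag in every tree decomposition; so some bag has ≥ 4 vertices and tw(G) ≥ 3. Hence tw(G) = 3 exactly.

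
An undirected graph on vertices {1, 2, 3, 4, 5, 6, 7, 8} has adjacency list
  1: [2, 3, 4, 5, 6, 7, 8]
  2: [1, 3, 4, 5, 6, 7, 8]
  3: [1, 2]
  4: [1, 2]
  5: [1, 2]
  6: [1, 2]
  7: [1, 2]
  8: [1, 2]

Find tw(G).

A width-2 tree decomposition is:
Bags: B1 = {1, 2, 5}  B2 = {1, 2, 4}  B3 = {1, 2, 8}  B4 = {1, 2, 7}  B5 = {1, 2, 6}  B6 = {1, 2, 3}
Tree: B1–B2, B2–B3, B1–B4, B1–B5, B2–B6
Each bag holds 3 vertices, so the decomposition has width 2, which upper-bounds the treewidth. For the lower bound, the 3 vertices {1, 2, 3} are pairwise adjacent, and any tree decomposition puts a clique entirely inside one bag — forcing width ≥ 2. The upper and lower bounds meet at 2, so that is the treewidth.

2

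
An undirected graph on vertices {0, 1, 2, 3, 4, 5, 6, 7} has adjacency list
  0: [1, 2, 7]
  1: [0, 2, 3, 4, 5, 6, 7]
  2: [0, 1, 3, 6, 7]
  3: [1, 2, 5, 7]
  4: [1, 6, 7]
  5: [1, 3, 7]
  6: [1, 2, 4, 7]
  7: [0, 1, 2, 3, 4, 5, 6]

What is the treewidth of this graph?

3

A width-3 tree decomposition is:
Bags: B1 = {0, 1, 2, 7}  B2 = {1, 2, 6, 7}  B3 = {1, 2, 3, 7}  B4 = {1, 3, 5, 7}  B5 = {1, 4, 6, 7}
Tree: B1–B2, B1–B3, B3–B4, B2–B5
The largest bag has 4 vertices, giving width 3; this decomposition certifies tw(G) ≤ 3. Conversely, {0, 1, 2, 7} is a clique of size 4, and the vertices of any clique must share a bag in every tree decomposition; so some bag has ≥ 4 vertices and tw(G) ≥ 3. The upper and lower bounds meet at 3, so that is the treewidth.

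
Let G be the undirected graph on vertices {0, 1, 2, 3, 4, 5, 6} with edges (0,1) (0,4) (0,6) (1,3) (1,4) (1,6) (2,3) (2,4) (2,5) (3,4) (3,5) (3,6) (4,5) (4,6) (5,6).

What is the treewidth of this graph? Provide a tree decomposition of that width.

The largest bag has 4 vertices, giving width 3; this decomposition certifies tw(G) ≤ 3. On the other hand G contains the 4-clique {0, 1, 4, 6}. A clique must lie in a single bag of any decomposition, so no decomposition can have width below 3. Combining the bounds, tw(G) = 3.

Treewidth 3.
One such decomposition:
Bags: B1 = {1, 3, 4, 6}  B2 = {0, 1, 4, 6}  B3 = {3, 4, 5, 6}  B4 = {2, 3, 4, 5}
Tree: B1–B2, B1–B3, B3–B4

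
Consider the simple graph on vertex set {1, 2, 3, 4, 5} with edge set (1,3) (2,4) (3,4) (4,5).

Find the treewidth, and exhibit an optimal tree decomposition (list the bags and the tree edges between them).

Each bag holds 2 vertices, so the decomposition has width 1, which upper-bounds the treewidth. Any graph with an edge has treewidth ≥ 1, and G has the edge 2–4. The upper and lower bounds meet at 1, so that is the treewidth.

Treewidth 1.
Bags: B1 = {2, 4}  B2 = {3, 4}  B3 = {1, 3}  B4 = {4, 5}
Tree: B1–B2, B2–B3, B2–B4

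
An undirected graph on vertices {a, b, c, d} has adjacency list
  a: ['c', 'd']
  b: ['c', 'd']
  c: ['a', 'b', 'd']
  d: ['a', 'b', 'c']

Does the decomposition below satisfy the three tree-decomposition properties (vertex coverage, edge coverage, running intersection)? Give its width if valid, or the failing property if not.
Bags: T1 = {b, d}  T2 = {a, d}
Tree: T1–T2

No — vertex c appears in no bag.

A tree decomposition must satisfy three properties: every vertex lies in some bag; for every edge, both endpoints lie together in some bag; and for every vertex, the bags containing it form a connected subtree. Here vertex c appears in no bag, so the decomposition is invalid.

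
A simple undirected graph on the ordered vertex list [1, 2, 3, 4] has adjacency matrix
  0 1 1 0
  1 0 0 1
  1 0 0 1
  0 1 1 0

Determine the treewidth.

2

A width-2 tree decomposition is:
Bags: B1 = {1, 2, 4}  B2 = {1, 3, 4}
Tree: B1–B2
Every bag has size at most 3, so the width is 3 − 1 = 2 and tw(G) ≤ 2. For the lower bound, G contains the cycle 1–2–4–3–1, so G is not a forest; only forests have treewidth ≤ 1, hence tw(G) ≥ 2. Hence tw(G) = 2 exactly.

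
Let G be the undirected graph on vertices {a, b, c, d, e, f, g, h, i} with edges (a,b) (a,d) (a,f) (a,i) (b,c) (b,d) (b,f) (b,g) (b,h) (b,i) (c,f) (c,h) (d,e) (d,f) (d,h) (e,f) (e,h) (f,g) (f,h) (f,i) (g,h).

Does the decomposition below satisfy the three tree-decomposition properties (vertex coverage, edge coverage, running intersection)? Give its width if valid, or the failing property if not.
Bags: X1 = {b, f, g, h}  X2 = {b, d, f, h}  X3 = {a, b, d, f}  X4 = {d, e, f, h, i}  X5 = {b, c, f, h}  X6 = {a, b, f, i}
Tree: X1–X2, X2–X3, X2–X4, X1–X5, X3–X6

No — bags containing vertex i are not connected in the tree.

A tree decomposition must satisfy three properties: every vertex lies in some bag; for every edge, both endpoints lie together in some bag; and for every vertex, the bags containing it form a connected subtree. Here bags containing vertex i are not connected in the tree, so the decomposition is invalid.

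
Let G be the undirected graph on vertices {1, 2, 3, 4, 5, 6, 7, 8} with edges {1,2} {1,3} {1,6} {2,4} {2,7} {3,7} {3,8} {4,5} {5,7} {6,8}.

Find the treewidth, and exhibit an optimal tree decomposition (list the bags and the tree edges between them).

Each bag holds 3 vertices, so the decomposition has width 2, which upper-bounds the treewidth. For the lower bound, G contains the cycle 6–8–3–1–6, so G is not a forest; only forests have treewidth ≤ 1, hence tw(G) ≥ 2. Combining the bounds, tw(G) = 2.

Treewidth 2.
Bags: B1 = {1, 6, 8}  B2 = {1, 3, 8}  B3 = {1, 2, 3}  B4 = {2, 3, 7}  B5 = {2, 4, 7}  B6 = {4, 5, 7}
Tree: B1–B2, B2–B3, B3–B4, B4–B5, B5–B6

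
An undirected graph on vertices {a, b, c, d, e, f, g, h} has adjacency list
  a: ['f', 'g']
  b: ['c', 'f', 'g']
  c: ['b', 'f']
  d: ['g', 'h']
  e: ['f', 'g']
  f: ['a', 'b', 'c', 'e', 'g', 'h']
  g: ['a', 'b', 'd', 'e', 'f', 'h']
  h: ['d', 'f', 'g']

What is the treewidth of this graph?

2

A width-2 tree decomposition is:
Bags: B1 = {f, g, h}  B2 = {b, f, g}  B3 = {b, c, f}  B4 = {d, g, h}  B5 = {a, f, g}  B6 = {e, f, g}
Tree: B1–B2, B2–B3, B1–B4, B1–B5, B2–B6
Each bag holds 3 vertices, so the decomposition has width 2, which upper-bounds the treewidth. Conversely, {d, g, h} is a clique of size 3, and the vertices of any clique must share a bag in every tree decomposition; so some bag has ≥ 3 vertices and tw(G) ≥ 2. Therefore the treewidth is 2.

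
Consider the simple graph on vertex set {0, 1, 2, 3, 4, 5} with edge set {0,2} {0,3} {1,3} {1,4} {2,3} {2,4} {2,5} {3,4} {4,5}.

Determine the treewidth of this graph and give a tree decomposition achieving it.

Each bag holds 3 vertices, so the decomposition has width 2, which upper-bounds the treewidth. On the other hand G contains the 3-clique {1, 3, 4}. A clique must lie in a single bag of any decomposition, so no decomposition can have width below 2. Combining the bounds, tw(G) = 2.

Treewidth 2.
One optimal decomposition is:
Bags: B1 = {0, 2, 3}  B2 = {2, 3, 4}  B3 = {1, 3, 4}  B4 = {2, 4, 5}
Tree: B1–B2, B2–B3, B2–B4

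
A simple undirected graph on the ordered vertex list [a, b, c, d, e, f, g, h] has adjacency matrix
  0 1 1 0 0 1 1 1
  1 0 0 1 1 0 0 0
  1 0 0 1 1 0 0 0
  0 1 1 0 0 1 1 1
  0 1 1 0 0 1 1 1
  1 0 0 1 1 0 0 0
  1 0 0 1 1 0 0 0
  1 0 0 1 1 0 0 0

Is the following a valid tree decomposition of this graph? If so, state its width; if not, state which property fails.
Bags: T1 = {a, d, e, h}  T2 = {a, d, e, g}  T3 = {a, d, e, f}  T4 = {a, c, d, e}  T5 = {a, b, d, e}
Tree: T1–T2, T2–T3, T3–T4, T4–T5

Yes; width 3.

Vertex coverage: the bags together contain {a, b, c, d, e, f, g, h}, the full vertex set. Edge coverage: each edge of G has both endpoints in at least one bag. Running intersection: for every vertex, the bags containing it form a connected subtree. All three properties hold, so this is a valid tree decomposition of width max|bag| − 1 = 3, and hence tw(G) ≤ 3.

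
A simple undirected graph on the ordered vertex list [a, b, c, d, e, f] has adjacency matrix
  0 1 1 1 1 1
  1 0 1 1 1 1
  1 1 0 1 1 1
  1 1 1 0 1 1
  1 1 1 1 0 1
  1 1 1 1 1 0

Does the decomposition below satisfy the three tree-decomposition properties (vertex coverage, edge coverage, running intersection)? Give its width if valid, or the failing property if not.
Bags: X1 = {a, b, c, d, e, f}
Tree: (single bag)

Checking the three conditions: (i) the bags cover all of {a, b, c, d, e, f}; (ii) for each edge, some bag contains both endpoints; (iii) the bags containing any fixed vertex form a subtree. All hold, so the decomposition is valid with width 6 − 1 = 5.

Yes; width 5.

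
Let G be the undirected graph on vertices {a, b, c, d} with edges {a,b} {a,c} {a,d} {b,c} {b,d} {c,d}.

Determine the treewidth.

3

A width-3 tree decomposition is:
Bags: B1 = {a, b, c, d}
Tree: (single bag)
A single bag containing all 4 vertices is trivially a valid decomposition of width 3. Conversely, {a, b, c, d} is a clique of size 4, and the vertices of any clique must share a bag in every tree decomposition; so some bag has ≥ 4 vertices and tw(G) ≥ 3. Hence tw(G) = 3 exactly.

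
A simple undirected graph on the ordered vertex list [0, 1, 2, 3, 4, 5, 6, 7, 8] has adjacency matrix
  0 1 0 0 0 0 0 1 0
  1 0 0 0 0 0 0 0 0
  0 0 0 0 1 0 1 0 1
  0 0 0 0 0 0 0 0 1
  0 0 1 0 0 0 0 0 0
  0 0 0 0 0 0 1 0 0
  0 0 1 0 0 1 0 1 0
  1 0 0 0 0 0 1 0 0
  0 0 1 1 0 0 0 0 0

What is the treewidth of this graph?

A width-1 tree decomposition is:
Bags: B1 = {6, 7}  B2 = {0, 7}  B3 = {5, 6}  B4 = {0, 1}  B5 = {2, 6}  B6 = {2, 4}  B7 = {2, 8}  B8 = {3, 8}
Tree: B1–B2, B1–B3, B2–B4, B3–B5, B5–B6, B6–B7, B7–B8
Each bag holds 2 vertices, so the decomposition has width 1, which upper-bounds the treewidth. G has an edge, so its treewidth is at least 1. Therefore the treewidth is 1.

1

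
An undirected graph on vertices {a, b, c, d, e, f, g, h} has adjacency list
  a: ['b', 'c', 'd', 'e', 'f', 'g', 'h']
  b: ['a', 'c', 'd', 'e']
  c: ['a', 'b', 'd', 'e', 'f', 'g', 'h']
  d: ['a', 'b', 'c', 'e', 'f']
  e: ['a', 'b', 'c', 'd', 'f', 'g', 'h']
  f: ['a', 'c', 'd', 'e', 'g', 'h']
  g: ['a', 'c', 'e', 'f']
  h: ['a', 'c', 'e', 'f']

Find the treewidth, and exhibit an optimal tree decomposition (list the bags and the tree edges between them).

Treewidth 4.
One such decomposition:
Bags: B1 = {a, c, d, e, f}  B2 = {a, c, e, f, g}  B3 = {a, b, c, d, e}  B4 = {a, c, e, f, h}
Tree: B1–B2, B1–B3, B2–B4

The largest bag has 5 vertices, giving width 4; this decomposition certifies tw(G) ≤ 4. Conversely, {a, c, d, e, f} is a clique of size 5, and the vertices of any clique must share a bag in every tree decomposition; so some bag has ≥ 5 vertices and tw(G) ≥ 4. Hence tw(G) = 4 exactly.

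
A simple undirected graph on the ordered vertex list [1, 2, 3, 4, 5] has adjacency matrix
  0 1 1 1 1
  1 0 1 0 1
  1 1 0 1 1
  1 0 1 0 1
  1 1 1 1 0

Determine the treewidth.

A width-3 tree decomposition is:
Bags: B1 = {1, 3, 4, 5}  B2 = {1, 2, 3, 5}
Tree: B1–B2
Every bag has size at most 4, so the width is 4 − 1 = 3 and tw(G) ≤ 3. Conversely, {1, 2, 3, 5} is a clique of size 4, and the vertices of any clique must share a bag in every tree decomposition; so some bag has ≥ 4 vertices and tw(G) ≥ 3. Combining the bounds, tw(G) = 3.

3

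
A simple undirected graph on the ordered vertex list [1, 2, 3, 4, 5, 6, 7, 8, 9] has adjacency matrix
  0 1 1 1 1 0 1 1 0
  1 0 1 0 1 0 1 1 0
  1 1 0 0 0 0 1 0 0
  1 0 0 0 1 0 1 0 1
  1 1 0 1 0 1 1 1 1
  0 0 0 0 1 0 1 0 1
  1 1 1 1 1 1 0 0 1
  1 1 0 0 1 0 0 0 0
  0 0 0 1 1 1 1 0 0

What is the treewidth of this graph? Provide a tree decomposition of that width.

Every bag has size at most 4, so the width is 4 − 1 = 3 and tw(G) ≤ 3. Conversely, {1, 2, 3, 7} is a clique of size 4, and the vertices of any clique must share a bag in every tree decomposition; so some bag has ≥ 4 vertices and tw(G) ≥ 3. The upper and lower bounds meet at 3, so that is the treewidth.

Treewidth 3.
One optimal decomposition is:
Bags: B1 = {1, 2, 3, 7}  B2 = {1, 2, 5, 7}  B3 = {1, 4, 5, 7}  B4 = {4, 5, 7, 9}  B5 = {5, 6, 7, 9}  B6 = {1, 2, 5, 8}
Tree: B1–B2, B2–B3, B3–B4, B4–B5, B2–B6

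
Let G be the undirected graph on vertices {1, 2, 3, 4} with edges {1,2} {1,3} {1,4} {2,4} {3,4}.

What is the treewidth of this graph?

A width-2 tree decomposition is:
Bags: B1 = {1, 3, 4}  B2 = {1, 2, 4}
Tree: B1–B2
Every bag has size at most 3, so the width is 3 − 1 = 2 and tw(G) ≤ 2. For the lower bound, the 3 vertices {1, 2, 4} are pairwise adjacent, and any tree decomposition puts a clique entirely inside one bag — forcing width ≥ 2. Combining the bounds, tw(G) = 2.

2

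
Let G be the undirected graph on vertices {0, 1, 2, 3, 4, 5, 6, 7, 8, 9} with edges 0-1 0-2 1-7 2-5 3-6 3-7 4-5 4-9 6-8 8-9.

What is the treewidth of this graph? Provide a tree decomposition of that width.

Treewidth 2.
One such decomposition:
Bags: B1 = {0, 2, 5}  B2 = {0, 4, 5}  B3 = {0, 4, 9}  B4 = {0, 8, 9}  B5 = {0, 6, 8}  B6 = {0, 3, 6}  B7 = {0, 3, 7}  B8 = {0, 1, 7}
Tree: B1–B2, B2–B3, B3–B4, B4–B5, B5–B6, B6–B7, B7–B8

Each bag holds 3 vertices, so the decomposition has width 2, which upper-bounds the treewidth. The edges 0–2–5–4–9–8–6–3–7–1–0 form a cycle, so G is not a tree and its treewidth is at least 2. The upper and lower bounds meet at 2, so that is the treewidth.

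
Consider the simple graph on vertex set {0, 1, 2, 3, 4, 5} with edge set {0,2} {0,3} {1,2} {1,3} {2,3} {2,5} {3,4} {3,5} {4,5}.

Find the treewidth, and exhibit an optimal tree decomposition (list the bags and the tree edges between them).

The largest bag has 3 vertices, giving width 2; this decomposition certifies tw(G) ≤ 2. For the lower bound, the 3 vertices {0, 2, 3} are pairwise adjacent, and any tree decomposition puts a clique entirely inside one bag — forcing width ≥ 2. Combining the bounds, tw(G) = 2.

Treewidth 2.
One such decomposition:
Bags: B1 = {1, 2, 3}  B2 = {2, 3, 5}  B3 = {0, 2, 3}  B4 = {3, 4, 5}
Tree: B1–B2, B2–B3, B2–B4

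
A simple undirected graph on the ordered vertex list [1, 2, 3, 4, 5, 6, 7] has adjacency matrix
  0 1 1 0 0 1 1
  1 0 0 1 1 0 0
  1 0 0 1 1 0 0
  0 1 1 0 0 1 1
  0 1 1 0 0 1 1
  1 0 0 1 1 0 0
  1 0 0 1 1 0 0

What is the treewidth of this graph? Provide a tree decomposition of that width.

Treewidth 3.
Bags: B1 = {1, 4, 5, 6}  B2 = {1, 2, 4, 5}  B3 = {1, 4, 5, 7}  B4 = {1, 3, 4, 5}
Tree: B1–B2, B2–B3, B3–B4

Each bag holds 4 vertices, so the decomposition has width 3, which upper-bounds the treewidth. For the lower bound: the 4 vertex sets {1,6}, {2,5}, {4}, {7} are disjoint, each induces a connected subgraph, and every pair is joined by at least one edge of G. Contracting each set to a single vertex therefore yields K_{4} as a minor, and since treewidth is minor-monotone, tw(G) ≥ tw(K_{4}) = 3. The upper and lower bounds meet at 3, so that is the treewidth.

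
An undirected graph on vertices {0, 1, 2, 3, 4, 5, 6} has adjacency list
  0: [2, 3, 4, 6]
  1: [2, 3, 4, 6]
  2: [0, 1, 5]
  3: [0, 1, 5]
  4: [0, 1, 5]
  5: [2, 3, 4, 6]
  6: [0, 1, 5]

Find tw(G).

A width-3 tree decomposition is:
Bags: B1 = {0, 1, 4, 5}  B2 = {0, 1, 2, 5}  B3 = {0, 1, 3, 5}  B4 = {0, 1, 5, 6}
Tree: B1–B2, B2–B3, B3–B4
The largest bag has 4 vertices, giving width 3; this decomposition certifies tw(G) ≤ 3. For the lower bound: the 4 vertex sets {1,4}, {0,2}, {5}, {3} are disjoint, each induces a connected subgraph, and every pair is joined by at least one edge of G. Contracting each set to a single vertex therefore yields K_{4} as a minor, and since treewidth is minor-monotone, tw(G) ≥ tw(K_{4}) = 3. Combining the bounds, tw(G) = 3.

3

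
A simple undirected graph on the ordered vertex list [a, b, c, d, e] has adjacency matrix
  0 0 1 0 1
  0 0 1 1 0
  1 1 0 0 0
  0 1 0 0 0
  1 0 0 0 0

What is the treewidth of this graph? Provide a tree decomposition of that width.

Every bag has size at most 2, so the width is 2 − 1 = 1 and tw(G) ≤ 1. G has an edge, so its treewidth is at least 1. The upper and lower bounds meet at 1, so that is the treewidth.

Treewidth 1.
Bags: B1 = {b, d}  B2 = {b, c}  B3 = {a, c}  B4 = {a, e}
Tree: B1–B2, B2–B3, B3–B4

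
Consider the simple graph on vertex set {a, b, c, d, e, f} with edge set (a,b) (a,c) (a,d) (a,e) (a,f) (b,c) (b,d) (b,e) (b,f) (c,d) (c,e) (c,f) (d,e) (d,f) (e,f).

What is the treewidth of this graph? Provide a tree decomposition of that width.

Treewidth 5.
One such decomposition:
Bags: B1 = {a, b, c, d, e, f}
Tree: (single bag)

With just one bag of size 6, the width is 6 − 1 = 5, so tw(G) ≤ 5. On the other hand G contains the 6-clique {a, b, c, d, e, f}. A clique must lie in a single bag of any decomposition, so no decomposition can have width below 5. Therefore the treewidth is 5.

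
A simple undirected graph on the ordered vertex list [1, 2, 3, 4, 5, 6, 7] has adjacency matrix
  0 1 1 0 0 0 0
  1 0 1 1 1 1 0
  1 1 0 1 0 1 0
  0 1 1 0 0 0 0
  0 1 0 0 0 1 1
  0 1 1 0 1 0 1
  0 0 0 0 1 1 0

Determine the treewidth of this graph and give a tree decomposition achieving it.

The largest bag has 3 vertices, giving width 2; this decomposition certifies tw(G) ≤ 2. Conversely, {1, 2, 3} is a clique of size 3, and the vertices of any clique must share a bag in every tree decomposition; so some bag has ≥ 3 vertices and tw(G) ≥ 2. The upper and lower bounds meet at 2, so that is the treewidth.

Treewidth 2.
One optimal decomposition is:
Bags: B1 = {2, 3, 6}  B2 = {1, 2, 3}  B3 = {2, 3, 4}  B4 = {2, 5, 6}  B5 = {5, 6, 7}
Tree: B1–B2, B2–B3, B1–B4, B4–B5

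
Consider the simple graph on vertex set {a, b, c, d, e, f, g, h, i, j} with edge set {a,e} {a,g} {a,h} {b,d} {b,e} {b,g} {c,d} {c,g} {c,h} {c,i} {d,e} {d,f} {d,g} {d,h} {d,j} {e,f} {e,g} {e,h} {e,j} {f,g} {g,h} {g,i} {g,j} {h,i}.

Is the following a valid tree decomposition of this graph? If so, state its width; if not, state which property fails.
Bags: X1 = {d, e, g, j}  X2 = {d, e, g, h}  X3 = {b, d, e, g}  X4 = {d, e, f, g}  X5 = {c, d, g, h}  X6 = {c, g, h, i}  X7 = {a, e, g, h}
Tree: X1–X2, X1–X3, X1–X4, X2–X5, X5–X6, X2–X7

Checking the three conditions: (i) the bags cover all of {a, b, c, d, e, f, g, h, i, j}; (ii) for each edge, some bag contains both endpoints; (iii) the bags containing any fixed vertex form a subtree. All hold, so the decomposition is valid with width 4 − 1 = 3.

Yes; width 3.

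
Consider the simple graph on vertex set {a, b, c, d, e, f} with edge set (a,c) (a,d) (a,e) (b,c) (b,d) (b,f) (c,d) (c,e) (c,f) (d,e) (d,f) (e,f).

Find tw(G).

3

A width-3 tree decomposition is:
Bags: B1 = {c, d, e, f}  B2 = {a, c, d, e}  B3 = {b, c, d, f}
Tree: B1–B2, B1–B3
Each bag holds 4 vertices, so the decomposition has width 3, which upper-bounds the treewidth. Conversely, {a, c, d, e} is a clique of size 4, and the vertices of any clique must share a bag in every tree decomposition; so some bag has ≥ 4 vertices and tw(G) ≥ 3. Hence tw(G) = 3 exactly.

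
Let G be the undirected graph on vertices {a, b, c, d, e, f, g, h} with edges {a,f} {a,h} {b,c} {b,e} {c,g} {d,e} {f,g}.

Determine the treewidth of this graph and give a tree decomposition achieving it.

Treewidth 1.
One such decomposition:
Bags: B1 = {a, h}  B2 = {a, f}  B3 = {f, g}  B4 = {c, g}  B5 = {b, c}  B6 = {b, e}  B7 = {d, e}
Tree: B1–B2, B2–B3, B3–B4, B4–B5, B5–B6, B6–B7

Every bag has size at most 2, so the width is 2 − 1 = 1 and tw(G) ≤ 1. Any graph with an edge has treewidth ≥ 1, and G has the edge h–a. Hence tw(G) = 1 exactly.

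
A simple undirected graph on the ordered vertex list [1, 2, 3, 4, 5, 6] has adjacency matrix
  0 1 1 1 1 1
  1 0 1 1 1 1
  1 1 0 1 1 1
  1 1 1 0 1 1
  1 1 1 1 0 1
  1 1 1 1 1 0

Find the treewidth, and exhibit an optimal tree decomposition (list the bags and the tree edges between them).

With just one bag of size 6, the width is 6 − 1 = 5, so tw(G) ≤ 5. Conversely, {1, 2, 3, 4, 5, 6} is a clique of size 6, and the vertices of any clique must share a bag in every tree decomposition; so some bag has ≥ 6 vertices and tw(G) ≥ 5. Hence tw(G) = 5 exactly.

Treewidth 5.
One such decomposition:
Bags: B1 = {1, 2, 3, 4, 5, 6}
Tree: (single bag)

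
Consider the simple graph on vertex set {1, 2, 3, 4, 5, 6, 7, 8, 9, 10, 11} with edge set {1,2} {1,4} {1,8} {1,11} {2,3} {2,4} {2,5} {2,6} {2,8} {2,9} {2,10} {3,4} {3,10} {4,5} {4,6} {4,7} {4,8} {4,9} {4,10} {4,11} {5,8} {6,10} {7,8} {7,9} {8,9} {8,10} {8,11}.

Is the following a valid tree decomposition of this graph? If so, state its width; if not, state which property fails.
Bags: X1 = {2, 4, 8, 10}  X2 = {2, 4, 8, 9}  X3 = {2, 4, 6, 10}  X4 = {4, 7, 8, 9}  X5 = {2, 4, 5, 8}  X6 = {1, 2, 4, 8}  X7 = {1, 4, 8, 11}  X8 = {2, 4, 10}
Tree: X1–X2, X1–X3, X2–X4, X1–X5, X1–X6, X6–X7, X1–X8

No — vertex 3 appears in no bag.

A tree decomposition must satisfy three properties: every vertex lies in some bag; for every edge, both endpoints lie together in some bag; and for every vertex, the bags containing it form a connected subtree. Here vertex 3 appears in no bag, so the decomposition is invalid.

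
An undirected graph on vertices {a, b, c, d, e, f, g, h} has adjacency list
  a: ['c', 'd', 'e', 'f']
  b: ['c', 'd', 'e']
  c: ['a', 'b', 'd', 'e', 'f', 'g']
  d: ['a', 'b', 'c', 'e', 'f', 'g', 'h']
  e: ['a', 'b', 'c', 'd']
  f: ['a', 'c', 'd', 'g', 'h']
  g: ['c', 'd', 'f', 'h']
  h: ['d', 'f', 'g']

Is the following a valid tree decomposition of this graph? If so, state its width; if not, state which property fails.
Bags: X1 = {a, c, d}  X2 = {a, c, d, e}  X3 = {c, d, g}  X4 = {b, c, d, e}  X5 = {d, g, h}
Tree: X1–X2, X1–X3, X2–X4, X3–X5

No — vertex f appears in no bag.

A tree decomposition must satisfy three properties: every vertex lies in some bag; for every edge, both endpoints lie together in some bag; and for every vertex, the bags containing it form a connected subtree. Here vertex f appears in no bag, so the decomposition is invalid.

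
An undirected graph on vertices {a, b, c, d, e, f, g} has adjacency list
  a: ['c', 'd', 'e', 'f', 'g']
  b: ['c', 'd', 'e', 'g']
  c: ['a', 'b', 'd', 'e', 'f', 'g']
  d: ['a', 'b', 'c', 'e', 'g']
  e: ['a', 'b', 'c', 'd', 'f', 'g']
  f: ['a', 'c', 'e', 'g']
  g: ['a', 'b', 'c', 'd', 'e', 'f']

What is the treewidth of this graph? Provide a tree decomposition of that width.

Treewidth 4.
One optimal decomposition is:
Bags: B1 = {b, c, d, e, g}  B2 = {a, c, d, e, g}  B3 = {a, c, e, f, g}
Tree: B1–B2, B2–B3

Each bag holds 5 vertices, so the decomposition has width 4, which upper-bounds the treewidth. For the lower bound, the 5 vertices {a, c, d, e, g} are pairwise adjacent, and any tree decomposition puts a clique entirely inside one bag — forcing width ≥ 4. The upper and lower bounds meet at 4, so that is the treewidth.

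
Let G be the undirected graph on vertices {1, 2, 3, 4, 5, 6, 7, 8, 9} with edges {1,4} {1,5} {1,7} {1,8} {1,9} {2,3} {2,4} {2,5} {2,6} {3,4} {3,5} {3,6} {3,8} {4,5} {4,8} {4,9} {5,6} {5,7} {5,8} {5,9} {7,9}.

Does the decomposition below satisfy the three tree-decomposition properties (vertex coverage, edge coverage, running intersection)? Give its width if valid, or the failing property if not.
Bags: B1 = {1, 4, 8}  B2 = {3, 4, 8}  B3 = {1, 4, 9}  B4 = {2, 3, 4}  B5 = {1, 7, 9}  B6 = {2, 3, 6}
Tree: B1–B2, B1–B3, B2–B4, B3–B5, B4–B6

A tree decomposition must satisfy three properties: every vertex lies in some bag; for every edge, both endpoints lie together in some bag; and for every vertex, the bags containing it form a connected subtree. Here vertex 5 appears in no bag, so the decomposition is invalid.

No — vertex 5 appears in no bag.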